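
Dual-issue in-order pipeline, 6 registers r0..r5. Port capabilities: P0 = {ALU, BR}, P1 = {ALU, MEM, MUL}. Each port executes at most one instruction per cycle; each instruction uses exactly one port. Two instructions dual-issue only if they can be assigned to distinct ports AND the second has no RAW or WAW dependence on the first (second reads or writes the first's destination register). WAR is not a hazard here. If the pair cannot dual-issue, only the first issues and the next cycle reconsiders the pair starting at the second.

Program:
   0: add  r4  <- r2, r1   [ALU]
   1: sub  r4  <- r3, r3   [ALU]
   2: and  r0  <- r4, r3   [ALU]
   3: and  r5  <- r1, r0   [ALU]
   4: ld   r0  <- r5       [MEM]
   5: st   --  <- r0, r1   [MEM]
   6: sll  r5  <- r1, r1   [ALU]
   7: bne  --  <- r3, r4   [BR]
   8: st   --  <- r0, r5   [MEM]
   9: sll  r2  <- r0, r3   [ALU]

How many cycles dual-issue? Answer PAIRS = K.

PAIRS = 2

0. add @i0  | WAW r4
1. sub @i1  | RAW r4
2. and @i2  | RAW r0
3. and @i3  | RAW r5
4. ld @i4  | no-port MEM/MEM
5. st sll @i5+i6  | dual
6. bne st @i7+i8  | dual
7. sll @i9  | tail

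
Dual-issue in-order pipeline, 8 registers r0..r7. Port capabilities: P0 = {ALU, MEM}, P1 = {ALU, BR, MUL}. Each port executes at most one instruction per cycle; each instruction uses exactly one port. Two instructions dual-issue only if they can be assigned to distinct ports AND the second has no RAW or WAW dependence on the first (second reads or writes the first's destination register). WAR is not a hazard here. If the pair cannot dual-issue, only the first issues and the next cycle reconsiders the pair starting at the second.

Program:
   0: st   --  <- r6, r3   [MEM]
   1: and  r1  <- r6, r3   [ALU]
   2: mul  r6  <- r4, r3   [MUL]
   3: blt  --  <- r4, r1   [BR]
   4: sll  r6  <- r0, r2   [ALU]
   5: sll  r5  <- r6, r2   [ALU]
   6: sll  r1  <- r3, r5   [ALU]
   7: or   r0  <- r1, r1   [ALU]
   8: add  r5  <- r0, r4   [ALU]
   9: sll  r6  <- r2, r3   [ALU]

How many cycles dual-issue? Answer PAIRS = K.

PAIRS = 3

[0] i0&i1  st+and  -- dual
[1] i2  mul  -- no-port MUL/BR
[2] i3&i4  blt+sll  -- dual
[3] i5  sll  -- RAW r5
[4] i6  sll  -- RAW r1
[5] i7  or  -- RAW r0
[6] i8&i9  add+sll  -- dual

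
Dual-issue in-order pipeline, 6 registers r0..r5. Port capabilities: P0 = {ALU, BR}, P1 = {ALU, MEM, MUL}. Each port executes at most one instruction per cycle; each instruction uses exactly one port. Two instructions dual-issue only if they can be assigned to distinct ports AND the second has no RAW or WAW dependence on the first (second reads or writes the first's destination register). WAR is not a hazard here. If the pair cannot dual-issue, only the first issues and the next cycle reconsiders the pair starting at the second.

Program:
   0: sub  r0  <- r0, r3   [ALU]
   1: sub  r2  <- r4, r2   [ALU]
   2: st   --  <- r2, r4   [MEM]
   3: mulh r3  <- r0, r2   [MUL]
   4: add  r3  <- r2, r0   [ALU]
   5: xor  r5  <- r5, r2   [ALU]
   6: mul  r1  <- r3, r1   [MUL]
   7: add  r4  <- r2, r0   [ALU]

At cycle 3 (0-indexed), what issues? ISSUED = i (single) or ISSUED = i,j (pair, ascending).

[0] i0,i1  sub sub  -- dual
[1] i2  st  -- no-port MEM/MUL
[2] i3  mulh  -- WAW r3
[3] i4,i5  add xor  -- dual
[4] i6,i7  mul add  -- dual

ISSUED = 4,5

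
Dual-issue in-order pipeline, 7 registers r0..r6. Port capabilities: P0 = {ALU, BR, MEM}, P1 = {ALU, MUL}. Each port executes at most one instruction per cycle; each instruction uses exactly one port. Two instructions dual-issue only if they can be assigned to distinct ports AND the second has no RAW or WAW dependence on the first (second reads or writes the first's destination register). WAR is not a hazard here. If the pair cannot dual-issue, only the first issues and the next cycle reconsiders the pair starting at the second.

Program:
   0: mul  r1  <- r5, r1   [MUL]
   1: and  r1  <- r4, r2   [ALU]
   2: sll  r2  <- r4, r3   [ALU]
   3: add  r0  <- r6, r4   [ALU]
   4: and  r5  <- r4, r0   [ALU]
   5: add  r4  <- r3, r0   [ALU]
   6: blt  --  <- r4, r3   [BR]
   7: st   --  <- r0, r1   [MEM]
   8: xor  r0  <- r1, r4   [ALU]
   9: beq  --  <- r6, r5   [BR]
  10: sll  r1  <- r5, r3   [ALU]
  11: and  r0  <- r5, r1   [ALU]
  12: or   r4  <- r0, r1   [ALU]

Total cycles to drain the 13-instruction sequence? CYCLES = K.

c0: i0 mul.MUL  WAW r1
c1: i1+i2 and.ALU sll.ALU  2-wide
c2: i3 add.ALU  RAW r0
c3: i4+i5 and.ALU add.ALU  2-wide
c4: i6 blt.BR  no-port BR/MEM
c5: i7+i8 st.MEM xor.ALU  2-wide
c6: i9+i10 beq.BR sll.ALU  2-wide
c7: i11 and.ALU  RAW r0
c8: i12 or.ALU  tail

CYCLES = 9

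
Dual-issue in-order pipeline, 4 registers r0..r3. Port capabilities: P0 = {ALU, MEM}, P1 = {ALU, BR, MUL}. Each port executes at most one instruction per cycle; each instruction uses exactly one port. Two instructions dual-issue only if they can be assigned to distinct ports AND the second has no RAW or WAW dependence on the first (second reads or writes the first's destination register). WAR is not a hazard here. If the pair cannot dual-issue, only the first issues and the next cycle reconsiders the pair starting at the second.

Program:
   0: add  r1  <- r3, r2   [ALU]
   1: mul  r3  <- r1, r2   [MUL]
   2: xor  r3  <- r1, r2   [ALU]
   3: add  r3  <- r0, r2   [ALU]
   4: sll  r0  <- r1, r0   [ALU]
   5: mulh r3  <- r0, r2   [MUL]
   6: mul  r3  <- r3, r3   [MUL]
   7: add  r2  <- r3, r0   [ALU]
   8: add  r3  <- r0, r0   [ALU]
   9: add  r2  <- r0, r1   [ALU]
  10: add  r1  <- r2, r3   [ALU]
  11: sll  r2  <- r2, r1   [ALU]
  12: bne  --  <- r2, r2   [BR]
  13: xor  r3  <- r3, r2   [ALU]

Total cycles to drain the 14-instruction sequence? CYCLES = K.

CYCLES = 11

c0: i0 add.ALU  RAW r1
c1: i1 mul.MUL  WAW r3
c2: i2 xor.ALU  WAW r3
c3: i3,i4 add.ALU/sll.ALU  pair
c4: i5 mulh.MUL  no-port MUL/MUL
c5: i6 mul.MUL  RAW r3
c6: i7,i8 add.ALU/add.ALU  pair
c7: i9 add.ALU  RAW r2
c8: i10 add.ALU  RAW r1
c9: i11 sll.ALU  RAW r2
c10: i12,i13 bne.BR/xor.ALU  pair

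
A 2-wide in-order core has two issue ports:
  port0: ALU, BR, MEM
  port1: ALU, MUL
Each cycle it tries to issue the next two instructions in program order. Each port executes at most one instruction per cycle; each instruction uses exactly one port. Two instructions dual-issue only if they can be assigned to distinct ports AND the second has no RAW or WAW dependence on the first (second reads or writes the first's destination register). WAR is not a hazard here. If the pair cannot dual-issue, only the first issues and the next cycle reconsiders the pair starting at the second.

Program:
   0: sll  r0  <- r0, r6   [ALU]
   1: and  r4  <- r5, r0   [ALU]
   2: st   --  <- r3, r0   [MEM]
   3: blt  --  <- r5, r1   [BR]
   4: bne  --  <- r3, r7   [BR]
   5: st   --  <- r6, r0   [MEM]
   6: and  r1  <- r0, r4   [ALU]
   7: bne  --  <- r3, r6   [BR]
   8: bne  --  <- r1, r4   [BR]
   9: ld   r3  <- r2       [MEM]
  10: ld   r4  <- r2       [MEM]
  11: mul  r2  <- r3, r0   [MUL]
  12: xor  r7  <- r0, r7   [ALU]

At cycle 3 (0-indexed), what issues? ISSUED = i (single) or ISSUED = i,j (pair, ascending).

ISSUED = 4

  cy0 -> i0 (sll) RAW r0
  cy1 -> i1,i2 (and;st) 2-wide
  cy2 -> i3 (blt) no-port BR/BR
  cy3 -> i4 (bne) no-port BR/MEM
  cy4 -> i5,i6 (st;and) 2-wide
  cy5 -> i7 (bne) no-port BR/BR
  cy6 -> i8 (bne) no-port BR/MEM
  cy7 -> i9 (ld) no-port MEM/MEM
  cy8 -> i10,i11 (ld;mul) 2-wide
  cy9 -> i12 (xor) tail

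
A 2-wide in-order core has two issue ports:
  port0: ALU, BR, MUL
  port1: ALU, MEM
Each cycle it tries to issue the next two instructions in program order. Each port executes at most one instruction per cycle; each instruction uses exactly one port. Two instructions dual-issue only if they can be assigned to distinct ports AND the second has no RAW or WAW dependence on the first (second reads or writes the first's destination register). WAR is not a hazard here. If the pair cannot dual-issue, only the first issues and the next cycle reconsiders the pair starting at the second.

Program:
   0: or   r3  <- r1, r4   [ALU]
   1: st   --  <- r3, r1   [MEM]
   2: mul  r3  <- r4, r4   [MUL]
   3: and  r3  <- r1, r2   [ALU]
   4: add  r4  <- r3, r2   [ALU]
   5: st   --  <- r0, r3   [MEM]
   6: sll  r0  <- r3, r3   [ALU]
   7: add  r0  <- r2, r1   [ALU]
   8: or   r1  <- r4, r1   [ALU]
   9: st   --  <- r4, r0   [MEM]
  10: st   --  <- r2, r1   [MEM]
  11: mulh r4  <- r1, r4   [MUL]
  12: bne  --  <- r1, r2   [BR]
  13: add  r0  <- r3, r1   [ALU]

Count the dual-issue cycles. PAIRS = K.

[0] i0  or.ALU  -- RAW r3
[1] i1,i2  st.MEM mul.MUL  -- 2-wide
[2] i3  and.ALU  -- RAW r3
[3] i4,i5  add.ALU st.MEM  -- 2-wide
[4] i6  sll.ALU  -- WAW r0
[5] i7,i8  add.ALU or.ALU  -- 2-wide
[6] i9  st.MEM  -- no-port MEM/MEM
[7] i10,i11  st.MEM mulh.MUL  -- 2-wide
[8] i12,i13  bne.BR add.ALU  -- 2-wide

PAIRS = 5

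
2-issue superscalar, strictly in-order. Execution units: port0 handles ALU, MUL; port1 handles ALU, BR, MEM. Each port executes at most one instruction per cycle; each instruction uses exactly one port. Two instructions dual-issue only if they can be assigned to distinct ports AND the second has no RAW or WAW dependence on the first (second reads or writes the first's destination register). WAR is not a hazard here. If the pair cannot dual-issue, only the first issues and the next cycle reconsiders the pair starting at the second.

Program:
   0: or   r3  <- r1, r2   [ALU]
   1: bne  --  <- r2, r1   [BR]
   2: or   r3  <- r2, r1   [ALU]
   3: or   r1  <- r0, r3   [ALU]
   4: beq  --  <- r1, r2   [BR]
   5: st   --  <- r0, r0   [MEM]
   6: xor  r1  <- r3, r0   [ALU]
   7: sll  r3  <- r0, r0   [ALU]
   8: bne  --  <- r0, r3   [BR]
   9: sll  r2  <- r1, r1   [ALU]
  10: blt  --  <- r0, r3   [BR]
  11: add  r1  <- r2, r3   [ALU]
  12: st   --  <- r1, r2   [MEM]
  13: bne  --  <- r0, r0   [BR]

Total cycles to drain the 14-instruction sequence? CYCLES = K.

CYCLES = 10

  cy0 -> i0+i1 (or.ALU/bne.BR) dual
  cy1 -> i2 (or.ALU) RAW r3
  cy2 -> i3 (or.ALU) RAW r1
  cy3 -> i4 (beq.BR) no-port BR/MEM
  cy4 -> i5+i6 (st.MEM/xor.ALU) dual
  cy5 -> i7 (sll.ALU) RAW r3
  cy6 -> i8+i9 (bne.BR/sll.ALU) dual
  cy7 -> i10+i11 (blt.BR/add.ALU) dual
  cy8 -> i12 (st.MEM) no-port MEM/BR
  cy9 -> i13 (bne.BR) tail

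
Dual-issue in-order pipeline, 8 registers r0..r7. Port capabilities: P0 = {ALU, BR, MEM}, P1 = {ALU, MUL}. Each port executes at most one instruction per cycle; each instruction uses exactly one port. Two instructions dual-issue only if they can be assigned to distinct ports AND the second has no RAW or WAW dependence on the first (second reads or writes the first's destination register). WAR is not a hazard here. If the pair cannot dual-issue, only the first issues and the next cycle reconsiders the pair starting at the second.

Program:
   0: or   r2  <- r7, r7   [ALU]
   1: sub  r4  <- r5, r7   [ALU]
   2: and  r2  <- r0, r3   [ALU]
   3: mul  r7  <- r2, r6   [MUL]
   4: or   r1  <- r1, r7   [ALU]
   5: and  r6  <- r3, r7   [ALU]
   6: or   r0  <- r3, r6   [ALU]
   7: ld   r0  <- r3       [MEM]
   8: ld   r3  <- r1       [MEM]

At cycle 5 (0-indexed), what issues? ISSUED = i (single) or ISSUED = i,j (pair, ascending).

0. or.ALU/sub.ALU @i0,i1  | 2-wide
1. and.ALU @i2  | RAW r2
2. mul.MUL @i3  | RAW r7
3. or.ALU/and.ALU @i4,i5  | 2-wide
4. or.ALU @i6  | WAW r0
5. ld.MEM @i7  | no-port MEM/MEM
6. ld.MEM @i8  | tail

ISSUED = 7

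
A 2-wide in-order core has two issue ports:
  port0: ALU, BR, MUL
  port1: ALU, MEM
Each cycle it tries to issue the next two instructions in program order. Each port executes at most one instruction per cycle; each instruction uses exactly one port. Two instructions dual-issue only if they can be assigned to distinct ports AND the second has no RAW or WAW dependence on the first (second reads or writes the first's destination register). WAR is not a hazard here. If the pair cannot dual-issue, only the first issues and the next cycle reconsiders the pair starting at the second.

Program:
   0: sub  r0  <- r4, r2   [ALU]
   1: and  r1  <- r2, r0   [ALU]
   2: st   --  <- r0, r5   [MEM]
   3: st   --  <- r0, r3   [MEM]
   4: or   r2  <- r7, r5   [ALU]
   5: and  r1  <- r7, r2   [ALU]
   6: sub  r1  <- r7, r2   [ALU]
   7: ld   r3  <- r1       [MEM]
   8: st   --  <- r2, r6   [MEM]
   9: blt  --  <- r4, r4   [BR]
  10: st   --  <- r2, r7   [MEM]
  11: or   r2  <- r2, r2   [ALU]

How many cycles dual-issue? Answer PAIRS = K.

#0 head=0: sub i0 RAW r0
#1 head=1: and+st i1+i2 2-wide
#2 head=3: st+or i3+i4 2-wide
#3 head=5: and i5 WAW r1
#4 head=6: sub i6 RAW r1
#5 head=7: ld i7 no-port MEM/MEM
#6 head=8: st+blt i8+i9 2-wide
#7 head=10: st+or i10+i11 2-wide

PAIRS = 4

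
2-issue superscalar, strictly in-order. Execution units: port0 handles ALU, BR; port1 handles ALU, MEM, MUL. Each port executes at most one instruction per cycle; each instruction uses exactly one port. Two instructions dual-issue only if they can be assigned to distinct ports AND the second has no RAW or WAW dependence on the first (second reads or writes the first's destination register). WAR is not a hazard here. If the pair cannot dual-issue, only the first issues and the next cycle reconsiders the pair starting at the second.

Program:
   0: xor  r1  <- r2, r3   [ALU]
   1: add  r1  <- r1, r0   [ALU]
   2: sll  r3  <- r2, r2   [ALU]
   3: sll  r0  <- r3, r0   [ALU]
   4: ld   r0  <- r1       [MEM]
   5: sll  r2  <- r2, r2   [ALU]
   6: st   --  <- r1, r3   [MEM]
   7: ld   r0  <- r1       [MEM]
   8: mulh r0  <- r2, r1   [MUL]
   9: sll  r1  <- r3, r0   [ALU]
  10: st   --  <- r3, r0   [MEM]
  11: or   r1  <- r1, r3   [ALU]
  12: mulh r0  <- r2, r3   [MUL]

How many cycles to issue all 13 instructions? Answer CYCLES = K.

CYCLES = 9

[0] i0  xor  -- RAW+WAW r1
[1] i1,i2  add sll  -- 2-wide
[2] i3  sll  -- WAW r0
[3] i4,i5  ld sll  -- 2-wide
[4] i6  st  -- no-port MEM/MEM
[5] i7  ld  -- no-port MEM/MUL
[6] i8  mulh  -- RAW r0
[7] i9,i10  sll st  -- 2-wide
[8] i11,i12  or mulh  -- 2-wide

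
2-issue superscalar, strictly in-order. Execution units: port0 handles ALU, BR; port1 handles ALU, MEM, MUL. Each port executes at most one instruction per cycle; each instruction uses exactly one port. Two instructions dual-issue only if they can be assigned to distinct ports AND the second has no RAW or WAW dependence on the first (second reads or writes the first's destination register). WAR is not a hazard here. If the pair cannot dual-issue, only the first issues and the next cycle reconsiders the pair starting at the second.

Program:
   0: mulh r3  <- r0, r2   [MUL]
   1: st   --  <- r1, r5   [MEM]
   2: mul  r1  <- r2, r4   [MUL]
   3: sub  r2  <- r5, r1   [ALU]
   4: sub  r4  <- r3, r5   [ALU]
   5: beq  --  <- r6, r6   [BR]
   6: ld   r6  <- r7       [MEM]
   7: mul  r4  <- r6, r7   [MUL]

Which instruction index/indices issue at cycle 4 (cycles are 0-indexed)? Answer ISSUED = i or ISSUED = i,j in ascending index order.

#0 head=0: mulh i0 no-port MUL/MEM
#1 head=1: st i1 no-port MEM/MUL
#2 head=2: mul i2 RAW r1
#3 head=3: sub sub i3/i4 2-wide
#4 head=5: beq ld i5/i6 2-wide
#5 head=7: mul i7 tail

ISSUED = 5,6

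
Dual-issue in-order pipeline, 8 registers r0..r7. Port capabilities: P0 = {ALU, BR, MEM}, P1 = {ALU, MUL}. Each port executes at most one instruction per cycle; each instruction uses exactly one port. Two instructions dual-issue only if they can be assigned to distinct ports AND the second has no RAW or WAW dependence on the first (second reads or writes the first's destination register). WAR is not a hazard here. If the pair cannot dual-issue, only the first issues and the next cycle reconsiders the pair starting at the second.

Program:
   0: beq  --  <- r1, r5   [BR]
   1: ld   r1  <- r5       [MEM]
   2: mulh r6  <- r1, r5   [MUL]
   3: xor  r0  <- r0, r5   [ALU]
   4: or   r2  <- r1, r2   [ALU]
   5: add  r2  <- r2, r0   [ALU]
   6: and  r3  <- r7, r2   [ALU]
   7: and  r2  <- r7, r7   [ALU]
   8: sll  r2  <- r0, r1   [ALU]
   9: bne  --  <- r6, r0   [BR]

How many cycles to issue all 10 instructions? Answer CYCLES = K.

CYCLES = 7

  cy0 -> i0 (beq.BR) no-port BR/MEM
  cy1 -> i1 (ld.MEM) RAW r1
  cy2 -> i2/i3 (mulh.MUL/xor.ALU) dual
  cy3 -> i4 (or.ALU) RAW+WAW r2
  cy4 -> i5 (add.ALU) RAW r2
  cy5 -> i6/i7 (and.ALU/and.ALU) dual
  cy6 -> i8/i9 (sll.ALU/bne.BR) dual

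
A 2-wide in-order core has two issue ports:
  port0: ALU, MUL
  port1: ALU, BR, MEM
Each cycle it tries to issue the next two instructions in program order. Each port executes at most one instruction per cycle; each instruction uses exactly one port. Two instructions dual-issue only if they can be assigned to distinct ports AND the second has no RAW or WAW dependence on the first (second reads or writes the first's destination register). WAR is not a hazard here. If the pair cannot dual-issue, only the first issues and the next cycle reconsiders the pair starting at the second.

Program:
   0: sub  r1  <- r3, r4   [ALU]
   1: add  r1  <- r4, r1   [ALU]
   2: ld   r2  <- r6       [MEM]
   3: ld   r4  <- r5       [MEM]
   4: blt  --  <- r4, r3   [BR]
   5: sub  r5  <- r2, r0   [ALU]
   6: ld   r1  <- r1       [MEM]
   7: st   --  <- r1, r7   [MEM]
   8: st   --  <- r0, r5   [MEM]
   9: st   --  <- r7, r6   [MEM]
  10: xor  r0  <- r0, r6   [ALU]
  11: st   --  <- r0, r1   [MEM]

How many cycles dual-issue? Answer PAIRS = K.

c0: i0 sub.ALU  RAW+WAW r1
c1: i1&i2 add.ALU ld.MEM  pair
c2: i3 ld.MEM  no-port MEM/BR
c3: i4&i5 blt.BR sub.ALU  pair
c4: i6 ld.MEM  no-port MEM/MEM
c5: i7 st.MEM  no-port MEM/MEM
c6: i8 st.MEM  no-port MEM/MEM
c7: i9&i10 st.MEM xor.ALU  pair
c8: i11 st.MEM  tail

PAIRS = 3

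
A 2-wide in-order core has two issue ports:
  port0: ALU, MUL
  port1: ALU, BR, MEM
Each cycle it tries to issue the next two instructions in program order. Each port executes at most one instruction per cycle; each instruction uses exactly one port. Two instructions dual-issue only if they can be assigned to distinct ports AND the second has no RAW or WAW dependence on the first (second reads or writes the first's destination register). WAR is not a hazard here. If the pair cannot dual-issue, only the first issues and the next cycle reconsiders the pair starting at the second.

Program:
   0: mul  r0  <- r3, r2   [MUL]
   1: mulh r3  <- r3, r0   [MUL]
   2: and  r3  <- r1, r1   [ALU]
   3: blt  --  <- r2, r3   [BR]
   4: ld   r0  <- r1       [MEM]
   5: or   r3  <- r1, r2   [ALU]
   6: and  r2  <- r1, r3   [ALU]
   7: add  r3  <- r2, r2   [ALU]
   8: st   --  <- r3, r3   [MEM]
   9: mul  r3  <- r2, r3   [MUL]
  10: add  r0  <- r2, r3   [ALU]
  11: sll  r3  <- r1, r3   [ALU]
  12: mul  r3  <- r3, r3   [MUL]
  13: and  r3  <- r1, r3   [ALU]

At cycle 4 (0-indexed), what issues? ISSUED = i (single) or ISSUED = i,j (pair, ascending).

ISSUED = 4,5

#0 head=0: mul i0 no-port MUL/MUL
#1 head=1: mulh i1 WAW r3
#2 head=2: and i2 RAW r3
#3 head=3: blt i3 no-port BR/MEM
#4 head=4: ld/or i4,i5 dual
#5 head=6: and i6 RAW r2
#6 head=7: add i7 RAW r3
#7 head=8: st/mul i8,i9 dual
#8 head=10: add/sll i10,i11 dual
#9 head=12: mul i12 RAW+WAW r3
#10 head=13: and i13 tail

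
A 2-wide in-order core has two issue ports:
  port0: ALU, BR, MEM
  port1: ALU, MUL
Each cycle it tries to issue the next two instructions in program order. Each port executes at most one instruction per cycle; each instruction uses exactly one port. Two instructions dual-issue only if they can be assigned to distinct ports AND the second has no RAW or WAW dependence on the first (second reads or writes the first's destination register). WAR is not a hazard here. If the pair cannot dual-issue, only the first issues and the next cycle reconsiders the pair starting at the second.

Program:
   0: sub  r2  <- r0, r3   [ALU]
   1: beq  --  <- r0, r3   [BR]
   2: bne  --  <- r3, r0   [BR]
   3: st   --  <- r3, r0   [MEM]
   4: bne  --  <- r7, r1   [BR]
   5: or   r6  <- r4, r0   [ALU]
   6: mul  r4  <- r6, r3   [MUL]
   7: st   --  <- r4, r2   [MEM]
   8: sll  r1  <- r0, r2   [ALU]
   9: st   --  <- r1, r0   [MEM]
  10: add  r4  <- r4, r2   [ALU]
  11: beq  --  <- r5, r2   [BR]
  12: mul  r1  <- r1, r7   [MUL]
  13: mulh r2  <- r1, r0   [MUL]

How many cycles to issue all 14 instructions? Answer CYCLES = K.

CYCLES = 9

  cy0 -> i0/i1 (sub/beq) dual
  cy1 -> i2 (bne) no-port BR/MEM
  cy2 -> i3 (st) no-port MEM/BR
  cy3 -> i4/i5 (bne/or) dual
  cy4 -> i6 (mul) RAW r4
  cy5 -> i7/i8 (st/sll) dual
  cy6 -> i9/i10 (st/add) dual
  cy7 -> i11/i12 (beq/mul) dual
  cy8 -> i13 (mulh) tail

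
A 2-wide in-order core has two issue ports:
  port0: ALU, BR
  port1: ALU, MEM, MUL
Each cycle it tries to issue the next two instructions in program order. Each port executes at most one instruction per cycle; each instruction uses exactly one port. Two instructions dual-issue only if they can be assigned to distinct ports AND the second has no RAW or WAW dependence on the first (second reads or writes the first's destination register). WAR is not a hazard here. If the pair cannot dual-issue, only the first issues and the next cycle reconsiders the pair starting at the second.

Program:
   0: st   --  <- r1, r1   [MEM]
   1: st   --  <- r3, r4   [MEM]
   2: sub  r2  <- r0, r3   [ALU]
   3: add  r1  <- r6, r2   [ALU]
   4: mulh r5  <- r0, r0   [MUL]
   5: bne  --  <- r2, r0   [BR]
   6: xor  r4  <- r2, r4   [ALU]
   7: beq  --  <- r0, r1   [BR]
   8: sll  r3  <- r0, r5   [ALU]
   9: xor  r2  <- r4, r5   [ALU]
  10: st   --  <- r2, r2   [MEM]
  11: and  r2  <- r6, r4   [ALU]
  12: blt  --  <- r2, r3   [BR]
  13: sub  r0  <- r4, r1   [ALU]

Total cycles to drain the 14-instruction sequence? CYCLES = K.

CYCLES = 8

c0: i0 st  no-port MEM/MEM
c1: i1/i2 st;sub  pair
c2: i3/i4 add;mulh  pair
c3: i5/i6 bne;xor  pair
c4: i7/i8 beq;sll  pair
c5: i9 xor  RAW r2
c6: i10/i11 st;and  pair
c7: i12/i13 blt;sub  pair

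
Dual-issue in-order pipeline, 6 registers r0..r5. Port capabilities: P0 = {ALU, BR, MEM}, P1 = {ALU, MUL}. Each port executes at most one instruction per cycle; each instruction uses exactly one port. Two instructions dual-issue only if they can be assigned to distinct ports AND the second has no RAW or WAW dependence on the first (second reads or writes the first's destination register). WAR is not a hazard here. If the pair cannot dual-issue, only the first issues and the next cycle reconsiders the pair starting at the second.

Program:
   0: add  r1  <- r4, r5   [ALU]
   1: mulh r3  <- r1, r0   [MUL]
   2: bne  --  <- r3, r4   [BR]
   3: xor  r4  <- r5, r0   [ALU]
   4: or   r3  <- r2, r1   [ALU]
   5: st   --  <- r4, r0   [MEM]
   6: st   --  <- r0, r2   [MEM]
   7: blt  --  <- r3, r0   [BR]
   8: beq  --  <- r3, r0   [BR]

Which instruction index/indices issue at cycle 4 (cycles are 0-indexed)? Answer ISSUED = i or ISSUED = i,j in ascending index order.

ISSUED = 6

t=0 i0:add.ALU ; RAW r1
t=1 i1:mulh.MUL ; RAW r3
t=2 i2/i3:bne.BR;xor.ALU ; 2-wide
t=3 i4/i5:or.ALU;st.MEM ; 2-wide
t=4 i6:st.MEM ; no-port MEM/BR
t=5 i7:blt.BR ; no-port BR/BR
t=6 i8:beq.BR ; tail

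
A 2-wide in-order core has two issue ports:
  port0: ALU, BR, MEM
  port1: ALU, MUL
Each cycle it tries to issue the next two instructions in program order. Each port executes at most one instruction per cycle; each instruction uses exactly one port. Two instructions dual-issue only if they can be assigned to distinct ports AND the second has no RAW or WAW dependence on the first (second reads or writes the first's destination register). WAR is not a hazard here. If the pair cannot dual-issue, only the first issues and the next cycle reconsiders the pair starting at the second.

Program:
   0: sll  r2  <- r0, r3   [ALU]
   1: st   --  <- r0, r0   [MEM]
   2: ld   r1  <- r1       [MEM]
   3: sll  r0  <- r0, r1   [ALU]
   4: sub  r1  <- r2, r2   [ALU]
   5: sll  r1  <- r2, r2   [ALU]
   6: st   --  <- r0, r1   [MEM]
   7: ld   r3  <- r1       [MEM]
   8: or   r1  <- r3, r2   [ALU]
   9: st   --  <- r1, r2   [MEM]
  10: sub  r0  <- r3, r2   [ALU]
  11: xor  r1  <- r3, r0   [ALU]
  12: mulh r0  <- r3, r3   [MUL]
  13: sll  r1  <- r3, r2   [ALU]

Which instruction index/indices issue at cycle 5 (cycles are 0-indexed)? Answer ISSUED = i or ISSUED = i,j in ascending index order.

ISSUED = 7

#0 head=0: sll+st i0+i1 dual
#1 head=2: ld i2 RAW r1
#2 head=3: sll+sub i3+i4 dual
#3 head=5: sll i5 RAW r1
#4 head=6: st i6 no-port MEM/MEM
#5 head=7: ld i7 RAW r3
#6 head=8: or i8 RAW r1
#7 head=9: st+sub i9+i10 dual
#8 head=11: xor+mulh i11+i12 dual
#9 head=13: sll i13 tail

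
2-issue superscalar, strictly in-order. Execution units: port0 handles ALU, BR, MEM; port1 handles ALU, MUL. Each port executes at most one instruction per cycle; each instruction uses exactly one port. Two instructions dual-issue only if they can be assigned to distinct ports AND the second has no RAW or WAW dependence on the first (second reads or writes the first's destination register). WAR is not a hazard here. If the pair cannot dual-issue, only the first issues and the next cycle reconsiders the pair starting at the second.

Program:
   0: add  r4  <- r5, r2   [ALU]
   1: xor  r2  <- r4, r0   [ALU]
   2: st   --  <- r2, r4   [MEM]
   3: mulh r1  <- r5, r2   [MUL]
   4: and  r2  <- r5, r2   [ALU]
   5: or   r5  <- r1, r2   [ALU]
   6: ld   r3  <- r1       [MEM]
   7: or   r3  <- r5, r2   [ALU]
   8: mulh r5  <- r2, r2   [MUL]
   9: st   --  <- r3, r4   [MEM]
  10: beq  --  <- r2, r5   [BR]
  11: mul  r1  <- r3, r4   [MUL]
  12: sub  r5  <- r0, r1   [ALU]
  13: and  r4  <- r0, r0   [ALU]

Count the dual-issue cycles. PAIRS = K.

c0: i0 add.ALU  RAW r4
c1: i1 xor.ALU  RAW r2
c2: i2/i3 st.MEM;mulh.MUL  dual
c3: i4 and.ALU  RAW r2
c4: i5/i6 or.ALU;ld.MEM  dual
c5: i7/i8 or.ALU;mulh.MUL  dual
c6: i9 st.MEM  no-port MEM/BR
c7: i10/i11 beq.BR;mul.MUL  dual
c8: i12/i13 sub.ALU;and.ALU  dual

PAIRS = 5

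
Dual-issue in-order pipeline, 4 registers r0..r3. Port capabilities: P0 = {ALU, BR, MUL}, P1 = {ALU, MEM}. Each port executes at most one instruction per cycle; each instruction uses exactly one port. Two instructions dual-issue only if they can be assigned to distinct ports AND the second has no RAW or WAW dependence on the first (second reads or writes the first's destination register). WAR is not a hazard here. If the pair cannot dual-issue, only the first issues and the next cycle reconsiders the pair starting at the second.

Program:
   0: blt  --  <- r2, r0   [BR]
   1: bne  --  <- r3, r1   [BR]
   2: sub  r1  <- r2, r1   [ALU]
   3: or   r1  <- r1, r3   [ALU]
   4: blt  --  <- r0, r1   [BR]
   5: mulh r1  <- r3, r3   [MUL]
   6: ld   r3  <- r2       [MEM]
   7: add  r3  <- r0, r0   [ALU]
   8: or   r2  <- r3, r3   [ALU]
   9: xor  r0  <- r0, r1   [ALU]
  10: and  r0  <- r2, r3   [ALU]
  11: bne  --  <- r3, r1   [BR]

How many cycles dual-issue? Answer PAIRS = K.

PAIRS = 4

c0: i0 blt  no-port BR/BR
c1: i1&i2 bne;sub  2-wide
c2: i3 or  RAW r1
c3: i4 blt  no-port BR/MUL
c4: i5&i6 mulh;ld  2-wide
c5: i7 add  RAW r3
c6: i8&i9 or;xor  2-wide
c7: i10&i11 and;bne  2-wide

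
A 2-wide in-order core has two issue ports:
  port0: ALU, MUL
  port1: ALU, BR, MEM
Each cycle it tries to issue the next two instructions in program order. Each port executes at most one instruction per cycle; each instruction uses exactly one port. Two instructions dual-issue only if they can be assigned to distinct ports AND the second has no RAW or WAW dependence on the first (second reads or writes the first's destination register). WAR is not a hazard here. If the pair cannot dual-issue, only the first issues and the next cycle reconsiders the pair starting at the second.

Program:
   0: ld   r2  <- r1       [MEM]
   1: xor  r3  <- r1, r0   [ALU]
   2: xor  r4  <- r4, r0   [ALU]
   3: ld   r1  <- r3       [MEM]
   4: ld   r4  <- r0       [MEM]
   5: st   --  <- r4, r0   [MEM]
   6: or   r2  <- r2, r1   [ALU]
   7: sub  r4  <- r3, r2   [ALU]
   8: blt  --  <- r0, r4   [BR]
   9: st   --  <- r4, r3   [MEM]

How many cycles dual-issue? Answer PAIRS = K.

PAIRS = 3

[0] i0+i1  ld.MEM;xor.ALU  -- pair
[1] i2+i3  xor.ALU;ld.MEM  -- pair
[2] i4  ld.MEM  -- no-port MEM/MEM
[3] i5+i6  st.MEM;or.ALU  -- pair
[4] i7  sub.ALU  -- RAW r4
[5] i8  blt.BR  -- no-port BR/MEM
[6] i9  st.MEM  -- tail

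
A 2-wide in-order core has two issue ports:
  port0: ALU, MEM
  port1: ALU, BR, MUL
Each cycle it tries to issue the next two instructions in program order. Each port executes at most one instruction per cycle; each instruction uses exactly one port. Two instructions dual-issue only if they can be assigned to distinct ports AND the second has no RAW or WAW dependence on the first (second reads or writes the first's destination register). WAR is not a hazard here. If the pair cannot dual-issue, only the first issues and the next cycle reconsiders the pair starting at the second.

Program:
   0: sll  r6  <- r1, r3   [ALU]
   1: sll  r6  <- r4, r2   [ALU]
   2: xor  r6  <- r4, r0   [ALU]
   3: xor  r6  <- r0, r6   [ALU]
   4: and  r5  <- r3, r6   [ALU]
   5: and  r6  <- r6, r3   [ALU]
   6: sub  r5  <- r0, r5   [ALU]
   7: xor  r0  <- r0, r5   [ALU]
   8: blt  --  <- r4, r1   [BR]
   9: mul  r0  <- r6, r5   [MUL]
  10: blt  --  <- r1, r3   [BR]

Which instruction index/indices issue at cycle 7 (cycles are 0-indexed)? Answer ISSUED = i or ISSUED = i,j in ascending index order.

ISSUED = 9

c0: i0 sll.ALU  WAW r6
c1: i1 sll.ALU  WAW r6
c2: i2 xor.ALU  RAW+WAW r6
c3: i3 xor.ALU  RAW r6
c4: i4,i5 and.ALU+and.ALU  pair
c5: i6 sub.ALU  RAW r5
c6: i7,i8 xor.ALU+blt.BR  pair
c7: i9 mul.MUL  no-port MUL/BR
c8: i10 blt.BR  tail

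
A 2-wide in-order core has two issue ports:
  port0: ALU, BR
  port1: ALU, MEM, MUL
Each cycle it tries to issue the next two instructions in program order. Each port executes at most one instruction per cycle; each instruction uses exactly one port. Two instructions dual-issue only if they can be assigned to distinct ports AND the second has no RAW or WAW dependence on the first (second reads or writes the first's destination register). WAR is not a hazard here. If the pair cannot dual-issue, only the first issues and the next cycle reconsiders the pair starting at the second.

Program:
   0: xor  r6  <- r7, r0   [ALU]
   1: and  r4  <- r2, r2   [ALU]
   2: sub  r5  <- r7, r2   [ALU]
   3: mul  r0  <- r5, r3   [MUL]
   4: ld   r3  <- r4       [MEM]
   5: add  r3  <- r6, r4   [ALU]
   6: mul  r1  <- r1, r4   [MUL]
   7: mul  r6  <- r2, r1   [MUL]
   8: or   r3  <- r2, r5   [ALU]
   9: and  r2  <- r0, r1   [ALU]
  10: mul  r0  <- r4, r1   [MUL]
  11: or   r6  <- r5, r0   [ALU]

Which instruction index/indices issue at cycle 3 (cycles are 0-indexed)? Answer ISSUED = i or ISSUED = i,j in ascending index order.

ISSUED = 4

c0: i0,i1 xor/and  pair
c1: i2 sub  RAW r5
c2: i3 mul  no-port MUL/MEM
c3: i4 ld  WAW r3
c4: i5,i6 add/mul  pair
c5: i7,i8 mul/or  pair
c6: i9,i10 and/mul  pair
c7: i11 or  tail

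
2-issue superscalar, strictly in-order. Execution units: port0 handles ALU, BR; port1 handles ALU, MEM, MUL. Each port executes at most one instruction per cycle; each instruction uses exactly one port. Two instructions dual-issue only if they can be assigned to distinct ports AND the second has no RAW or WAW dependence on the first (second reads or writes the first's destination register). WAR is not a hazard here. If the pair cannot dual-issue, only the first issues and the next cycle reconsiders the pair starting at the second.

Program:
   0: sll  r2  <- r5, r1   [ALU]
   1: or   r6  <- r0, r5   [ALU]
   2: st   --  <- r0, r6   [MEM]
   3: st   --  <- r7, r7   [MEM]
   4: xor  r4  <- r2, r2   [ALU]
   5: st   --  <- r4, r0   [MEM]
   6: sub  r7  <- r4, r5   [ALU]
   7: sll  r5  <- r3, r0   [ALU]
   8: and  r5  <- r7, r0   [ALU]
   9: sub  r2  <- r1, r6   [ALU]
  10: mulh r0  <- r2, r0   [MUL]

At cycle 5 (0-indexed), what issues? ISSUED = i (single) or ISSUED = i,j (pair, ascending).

c0: i0,i1 sll or  dual
c1: i2 st  no-port MEM/MEM
c2: i3,i4 st xor  dual
c3: i5,i6 st sub  dual
c4: i7 sll  WAW r5
c5: i8,i9 and sub  dual
c6: i10 mulh  tail

ISSUED = 8,9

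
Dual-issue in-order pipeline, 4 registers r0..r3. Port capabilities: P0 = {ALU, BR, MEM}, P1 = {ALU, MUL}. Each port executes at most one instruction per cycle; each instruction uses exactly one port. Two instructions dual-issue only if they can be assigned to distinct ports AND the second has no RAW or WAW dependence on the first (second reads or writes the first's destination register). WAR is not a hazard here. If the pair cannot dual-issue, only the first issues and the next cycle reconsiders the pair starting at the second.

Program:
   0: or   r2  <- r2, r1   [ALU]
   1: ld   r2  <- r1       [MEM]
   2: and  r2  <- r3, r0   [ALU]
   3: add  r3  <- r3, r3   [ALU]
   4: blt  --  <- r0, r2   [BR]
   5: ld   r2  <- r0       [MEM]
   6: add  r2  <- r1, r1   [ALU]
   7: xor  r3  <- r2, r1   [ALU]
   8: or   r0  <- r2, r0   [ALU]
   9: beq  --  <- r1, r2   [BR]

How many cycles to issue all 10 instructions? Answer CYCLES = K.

CYCLES = 8

t=0 i0:or.ALU ; WAW r2
t=1 i1:ld.MEM ; WAW r2
t=2 i2&i3:and.ALU;add.ALU ; pair
t=3 i4:blt.BR ; no-port BR/MEM
t=4 i5:ld.MEM ; WAW r2
t=5 i6:add.ALU ; RAW r2
t=6 i7&i8:xor.ALU;or.ALU ; pair
t=7 i9:beq.BR ; tail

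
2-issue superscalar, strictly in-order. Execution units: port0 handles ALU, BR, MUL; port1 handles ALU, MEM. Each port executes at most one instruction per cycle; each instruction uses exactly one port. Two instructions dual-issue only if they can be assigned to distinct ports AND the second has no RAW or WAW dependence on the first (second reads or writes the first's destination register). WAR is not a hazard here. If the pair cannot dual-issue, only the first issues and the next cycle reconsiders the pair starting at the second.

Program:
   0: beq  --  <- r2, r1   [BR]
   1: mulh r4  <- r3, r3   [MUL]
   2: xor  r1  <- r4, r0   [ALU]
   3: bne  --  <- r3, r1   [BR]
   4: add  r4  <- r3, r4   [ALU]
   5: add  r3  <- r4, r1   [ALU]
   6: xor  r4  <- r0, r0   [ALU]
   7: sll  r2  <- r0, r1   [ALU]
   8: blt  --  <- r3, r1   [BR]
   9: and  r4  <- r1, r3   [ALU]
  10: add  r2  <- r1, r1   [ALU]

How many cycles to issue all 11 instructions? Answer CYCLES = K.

0. beq.BR @i0  | no-port BR/MUL
1. mulh.MUL @i1  | RAW r4
2. xor.ALU @i2  | RAW r1
3. bne.BR/add.ALU @i3/i4  | dual
4. add.ALU/xor.ALU @i5/i6  | dual
5. sll.ALU/blt.BR @i7/i8  | dual
6. and.ALU/add.ALU @i9/i10  | dual

CYCLES = 7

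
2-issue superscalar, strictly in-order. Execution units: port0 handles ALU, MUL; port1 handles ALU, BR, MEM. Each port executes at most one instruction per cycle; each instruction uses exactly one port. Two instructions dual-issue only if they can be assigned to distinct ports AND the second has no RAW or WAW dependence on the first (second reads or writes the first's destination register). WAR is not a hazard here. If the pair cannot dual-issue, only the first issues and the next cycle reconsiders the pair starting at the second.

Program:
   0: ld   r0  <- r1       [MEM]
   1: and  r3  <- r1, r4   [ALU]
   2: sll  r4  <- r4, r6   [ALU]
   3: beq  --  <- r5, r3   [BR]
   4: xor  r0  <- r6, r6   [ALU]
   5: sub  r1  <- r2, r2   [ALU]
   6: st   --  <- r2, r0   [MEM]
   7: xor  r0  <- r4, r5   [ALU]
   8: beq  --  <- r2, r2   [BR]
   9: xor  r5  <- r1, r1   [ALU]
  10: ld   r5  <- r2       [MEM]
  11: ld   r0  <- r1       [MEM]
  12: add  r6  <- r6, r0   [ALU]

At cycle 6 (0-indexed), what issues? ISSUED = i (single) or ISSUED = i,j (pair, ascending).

0. ld.MEM and.ALU @i0/i1  | 2-wide
1. sll.ALU beq.BR @i2/i3  | 2-wide
2. xor.ALU sub.ALU @i4/i5  | 2-wide
3. st.MEM xor.ALU @i6/i7  | 2-wide
4. beq.BR xor.ALU @i8/i9  | 2-wide
5. ld.MEM @i10  | no-port MEM/MEM
6. ld.MEM @i11  | RAW r0
7. add.ALU @i12  | tail

ISSUED = 11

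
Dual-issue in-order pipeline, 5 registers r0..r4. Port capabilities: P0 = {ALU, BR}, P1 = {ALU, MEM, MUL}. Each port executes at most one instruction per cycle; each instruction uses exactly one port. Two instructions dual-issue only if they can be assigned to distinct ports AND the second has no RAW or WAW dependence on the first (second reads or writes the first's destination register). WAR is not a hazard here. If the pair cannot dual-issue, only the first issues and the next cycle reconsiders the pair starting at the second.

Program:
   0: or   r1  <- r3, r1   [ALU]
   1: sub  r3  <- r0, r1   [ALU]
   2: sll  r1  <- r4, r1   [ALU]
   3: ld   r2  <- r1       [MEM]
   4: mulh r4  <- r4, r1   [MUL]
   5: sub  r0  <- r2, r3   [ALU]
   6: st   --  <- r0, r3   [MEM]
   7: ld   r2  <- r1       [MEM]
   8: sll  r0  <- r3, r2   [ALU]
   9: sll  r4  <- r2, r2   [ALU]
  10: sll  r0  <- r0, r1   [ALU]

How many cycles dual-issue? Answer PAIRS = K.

[0] i0  or  -- RAW r1
[1] i1/i2  sub/sll  -- pair
[2] i3  ld  -- no-port MEM/MUL
[3] i4/i5  mulh/sub  -- pair
[4] i6  st  -- no-port MEM/MEM
[5] i7  ld  -- RAW r2
[6] i8/i9  sll/sll  -- pair
[7] i10  sll  -- tail

PAIRS = 3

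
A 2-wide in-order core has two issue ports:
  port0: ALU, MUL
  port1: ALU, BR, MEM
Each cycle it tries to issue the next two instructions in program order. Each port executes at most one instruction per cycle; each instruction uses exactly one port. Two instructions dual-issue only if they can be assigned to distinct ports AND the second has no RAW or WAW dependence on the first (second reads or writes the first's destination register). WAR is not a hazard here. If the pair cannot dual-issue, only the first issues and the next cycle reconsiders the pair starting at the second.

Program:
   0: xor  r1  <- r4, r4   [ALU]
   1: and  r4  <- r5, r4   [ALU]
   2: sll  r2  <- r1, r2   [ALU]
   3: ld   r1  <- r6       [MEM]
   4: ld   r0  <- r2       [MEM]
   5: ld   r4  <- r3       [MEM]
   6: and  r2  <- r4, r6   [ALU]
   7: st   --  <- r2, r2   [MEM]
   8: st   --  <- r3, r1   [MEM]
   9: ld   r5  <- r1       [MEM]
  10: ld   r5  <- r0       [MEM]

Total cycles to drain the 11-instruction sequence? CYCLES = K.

CYCLES = 9

#0 head=0: xor.ALU and.ALU i0&i1 2-wide
#1 head=2: sll.ALU ld.MEM i2&i3 2-wide
#2 head=4: ld.MEM i4 no-port MEM/MEM
#3 head=5: ld.MEM i5 RAW r4
#4 head=6: and.ALU i6 RAW r2
#5 head=7: st.MEM i7 no-port MEM/MEM
#6 head=8: st.MEM i8 no-port MEM/MEM
#7 head=9: ld.MEM i9 no-port MEM/MEM
#8 head=10: ld.MEM i10 tail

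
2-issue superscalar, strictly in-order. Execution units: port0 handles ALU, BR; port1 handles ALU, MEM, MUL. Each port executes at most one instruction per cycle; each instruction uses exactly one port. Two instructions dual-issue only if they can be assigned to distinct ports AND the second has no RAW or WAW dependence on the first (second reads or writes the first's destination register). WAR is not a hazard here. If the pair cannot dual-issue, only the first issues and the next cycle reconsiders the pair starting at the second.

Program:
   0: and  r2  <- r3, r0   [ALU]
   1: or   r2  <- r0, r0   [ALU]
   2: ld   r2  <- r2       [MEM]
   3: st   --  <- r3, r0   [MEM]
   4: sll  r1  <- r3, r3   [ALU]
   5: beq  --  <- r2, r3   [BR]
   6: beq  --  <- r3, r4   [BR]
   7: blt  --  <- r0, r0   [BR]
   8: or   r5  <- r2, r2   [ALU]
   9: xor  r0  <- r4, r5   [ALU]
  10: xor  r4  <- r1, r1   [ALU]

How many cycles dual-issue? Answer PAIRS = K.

PAIRS = 3

t=0 i0:and.ALU ; WAW r2
t=1 i1:or.ALU ; RAW+WAW r2
t=2 i2:ld.MEM ; no-port MEM/MEM
t=3 i3+i4:st.MEM/sll.ALU ; pair
t=4 i5:beq.BR ; no-port BR/BR
t=5 i6:beq.BR ; no-port BR/BR
t=6 i7+i8:blt.BR/or.ALU ; pair
t=7 i9+i10:xor.ALU/xor.ALU ; pair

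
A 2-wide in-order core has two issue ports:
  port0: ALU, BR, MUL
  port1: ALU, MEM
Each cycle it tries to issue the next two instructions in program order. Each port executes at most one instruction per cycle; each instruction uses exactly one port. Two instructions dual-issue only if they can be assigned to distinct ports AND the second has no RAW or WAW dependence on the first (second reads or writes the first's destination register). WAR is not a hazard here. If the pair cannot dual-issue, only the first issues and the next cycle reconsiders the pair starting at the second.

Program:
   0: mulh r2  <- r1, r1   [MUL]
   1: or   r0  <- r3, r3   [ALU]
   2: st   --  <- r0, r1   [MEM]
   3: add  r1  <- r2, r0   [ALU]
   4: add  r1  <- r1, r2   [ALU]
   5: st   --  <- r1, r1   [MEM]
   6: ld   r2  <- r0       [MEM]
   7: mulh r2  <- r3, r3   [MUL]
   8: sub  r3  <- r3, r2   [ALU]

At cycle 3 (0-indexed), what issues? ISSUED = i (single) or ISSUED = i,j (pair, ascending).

#0 head=0: mulh;or i0/i1 pair
#1 head=2: st;add i2/i3 pair
#2 head=4: add i4 RAW r1
#3 head=5: st i5 no-port MEM/MEM
#4 head=6: ld i6 WAW r2
#5 head=7: mulh i7 RAW r2
#6 head=8: sub i8 tail

ISSUED = 5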